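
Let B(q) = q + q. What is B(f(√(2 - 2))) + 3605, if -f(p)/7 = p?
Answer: 3605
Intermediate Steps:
f(p) = -7*p
B(q) = 2*q
B(f(√(2 - 2))) + 3605 = 2*(-7*√(2 - 2)) + 3605 = 2*(-7*√0) + 3605 = 2*(-7*0) + 3605 = 2*0 + 3605 = 0 + 3605 = 3605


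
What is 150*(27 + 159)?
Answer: 27900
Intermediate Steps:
150*(27 + 159) = 150*186 = 27900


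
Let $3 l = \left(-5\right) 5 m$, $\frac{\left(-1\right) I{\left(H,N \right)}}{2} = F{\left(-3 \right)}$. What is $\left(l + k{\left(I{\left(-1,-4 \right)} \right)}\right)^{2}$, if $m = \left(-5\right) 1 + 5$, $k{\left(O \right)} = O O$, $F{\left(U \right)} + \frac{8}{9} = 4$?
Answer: $\frac{9834496}{6561} \approx 1498.9$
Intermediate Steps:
$F{\left(U \right)} = \frac{28}{9}$ ($F{\left(U \right)} = - \frac{8}{9} + 4 = \frac{28}{9}$)
$I{\left(H,N \right)} = - \frac{56}{9}$ ($I{\left(H,N \right)} = \left(-2\right) \frac{28}{9} = - \frac{56}{9}$)
$k{\left(O \right)} = O^{2}$
$m = 0$ ($m = -5 + 5 = 0$)
$l = 0$ ($l = \frac{\left(-5\right) 5 \cdot 0}{3} = \frac{\left(-25\right) 0}{3} = \frac{1}{3} \cdot 0 = 0$)
$\left(l + k{\left(I{\left(-1,-4 \right)} \right)}\right)^{2} = \left(0 + \left(- \frac{56}{9}\right)^{2}\right)^{2} = \left(0 + \frac{3136}{81}\right)^{2} = \left(\frac{3136}{81}\right)^{2} = \frac{9834496}{6561}$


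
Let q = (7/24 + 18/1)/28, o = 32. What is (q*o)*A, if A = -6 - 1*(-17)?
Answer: 4829/21 ≈ 229.95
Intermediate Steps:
A = 11 (A = -6 + 17 = 11)
q = 439/672 (q = (7*(1/24) + 18*1)*(1/28) = (7/24 + 18)*(1/28) = (439/24)*(1/28) = 439/672 ≈ 0.65327)
(q*o)*A = ((439/672)*32)*11 = (439/21)*11 = 4829/21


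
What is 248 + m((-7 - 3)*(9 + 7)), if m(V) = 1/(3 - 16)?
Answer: 3223/13 ≈ 247.92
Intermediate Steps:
m(V) = -1/13 (m(V) = 1/(-13) = -1/13)
248 + m((-7 - 3)*(9 + 7)) = 248 - 1/13 = 3223/13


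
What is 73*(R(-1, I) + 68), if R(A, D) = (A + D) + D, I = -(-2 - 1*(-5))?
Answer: 4453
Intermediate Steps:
I = -3 (I = -(-2 + 5) = -1*3 = -3)
R(A, D) = A + 2*D
73*(R(-1, I) + 68) = 73*((-1 + 2*(-3)) + 68) = 73*((-1 - 6) + 68) = 73*(-7 + 68) = 73*61 = 4453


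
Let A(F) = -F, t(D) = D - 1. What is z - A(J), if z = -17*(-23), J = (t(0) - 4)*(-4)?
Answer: 411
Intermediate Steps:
t(D) = -1 + D
J = 20 (J = ((-1 + 0) - 4)*(-4) = (-1 - 4)*(-4) = -5*(-4) = 20)
z = 391
z - A(J) = 391 - (-1)*20 = 391 - 1*(-20) = 391 + 20 = 411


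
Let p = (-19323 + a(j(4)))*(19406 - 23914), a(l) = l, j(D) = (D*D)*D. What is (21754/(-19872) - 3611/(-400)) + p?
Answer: 10782991827653/124200 ≈ 8.6820e+7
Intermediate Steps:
j(D) = D³ (j(D) = D²*D = D³)
p = 86819572 (p = (-19323 + 4³)*(19406 - 23914) = (-19323 + 64)*(-4508) = -19259*(-4508) = 86819572)
(21754/(-19872) - 3611/(-400)) + p = (21754/(-19872) - 3611/(-400)) + 86819572 = (21754*(-1/19872) - 3611*(-1/400)) + 86819572 = (-10877/9936 + 3611/400) + 86819572 = 985253/124200 + 86819572 = 10782991827653/124200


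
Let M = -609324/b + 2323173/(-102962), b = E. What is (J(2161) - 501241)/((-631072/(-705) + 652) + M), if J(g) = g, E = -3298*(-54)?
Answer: -179216571070119600/546236648354003 ≈ -328.09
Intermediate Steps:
E = 178092
b = 178092
M = -39706311967/1528059042 (M = -609324/178092 + 2323173/(-102962) = -609324*1/178092 + 2323173*(-1/102962) = -50777/14841 - 2323173/102962 = -39706311967/1528059042 ≈ -25.985)
(J(2161) - 501241)/((-631072/(-705) + 652) + M) = (2161 - 501241)/((-631072/(-705) + 652) - 39706311967/1528059042) = -499080/((-631072*(-1)/705 + 652) - 39706311967/1528059042) = -499080/((-962*(-656/705) + 652) - 39706311967/1528059042) = -499080/((631072/705 + 652) - 39706311967/1528059042) = -499080/(1090732/705 - 39706311967/1528059042) = -499080/546236648354003/359093874870 = -499080*359093874870/546236648354003 = -179216571070119600/546236648354003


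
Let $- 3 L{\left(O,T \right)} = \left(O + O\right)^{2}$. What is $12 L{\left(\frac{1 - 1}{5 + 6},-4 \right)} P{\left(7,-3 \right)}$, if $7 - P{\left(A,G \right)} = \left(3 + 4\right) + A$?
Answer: $0$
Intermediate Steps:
$L{\left(O,T \right)} = - \frac{4 O^{2}}{3}$ ($L{\left(O,T \right)} = - \frac{\left(O + O\right)^{2}}{3} = - \frac{\left(2 O\right)^{2}}{3} = - \frac{4 O^{2}}{3}$)
$P{\left(A,G \right)} = - A$ ($P{\left(A,G \right)} = 7 - \left(\left(3 + 4\right) + A\right) = 7 - \left(7 + A\right) = - A$)
$12 L{\left(\frac{1 - 1}{5 + 6},-4 \right)} P{\left(7,-3 \right)} = 12 \left(- \frac{4 \left(\frac{1 - 1}{5 + 6}\right)^{2}}{3}\right) \left(\left(-1\right) 7\right) = 12 \left(- \frac{4 \left(\frac{0}{11}\right)^{2}}{3}\right) \left(-7\right) = 12 \left(- \frac{4 \left(0 \cdot \frac{1}{11}\right)^{2}}{3}\right) \left(-7\right) = 12 \left(- \frac{4 \cdot 0^{2}}{3}\right) \left(-7\right) = 12 \left(\left(- \frac{4}{3}\right) 0\right) \left(-7\right) = 12 \cdot 0 \left(-7\right) = 0 \left(-7\right) = 0$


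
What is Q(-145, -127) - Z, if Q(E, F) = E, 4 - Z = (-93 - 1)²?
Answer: 8687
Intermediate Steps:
Z = -8832 (Z = 4 - (-93 - 1)² = 4 - 1*(-94)² = 4 - 1*8836 = 4 - 8836 = -8832)
Q(-145, -127) - Z = -145 - 1*(-8832) = -145 + 8832 = 8687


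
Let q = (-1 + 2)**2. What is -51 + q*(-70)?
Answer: -121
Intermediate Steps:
q = 1 (q = 1**2 = 1)
-51 + q*(-70) = -51 + 1*(-70) = -51 - 70 = -121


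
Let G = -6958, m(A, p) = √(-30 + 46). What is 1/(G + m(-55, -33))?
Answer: -1/6954 ≈ -0.00014380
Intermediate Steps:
m(A, p) = 4 (m(A, p) = √16 = 4)
1/(G + m(-55, -33)) = 1/(-6958 + 4) = 1/(-6954) = -1/6954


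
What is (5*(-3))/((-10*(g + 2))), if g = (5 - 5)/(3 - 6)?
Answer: ¾ ≈ 0.75000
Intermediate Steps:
g = 0 (g = 0/(-3) = 0*(-⅓) = 0)
(5*(-3))/((-10*(g + 2))) = (5*(-3))/((-10*(0 + 2))) = -15/((-10*2)) = -15/(-20) = -15*(-1/20) = ¾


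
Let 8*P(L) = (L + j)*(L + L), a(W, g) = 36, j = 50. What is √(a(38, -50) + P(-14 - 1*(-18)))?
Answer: 3*√10 ≈ 9.4868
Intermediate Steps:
P(L) = L*(50 + L)/4 (P(L) = ((L + 50)*(L + L))/8 = ((50 + L)*(2*L))/8 = (2*L*(50 + L))/8 = L*(50 + L)/4)
√(a(38, -50) + P(-14 - 1*(-18))) = √(36 + (-14 - 1*(-18))*(50 + (-14 - 1*(-18)))/4) = √(36 + (-14 + 18)*(50 + (-14 + 18))/4) = √(36 + (¼)*4*(50 + 4)) = √(36 + (¼)*4*54) = √(36 + 54) = √90 = 3*√10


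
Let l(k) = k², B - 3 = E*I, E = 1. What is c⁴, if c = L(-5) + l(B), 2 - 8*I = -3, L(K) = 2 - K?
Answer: 2760652033441/16777216 ≈ 1.6455e+5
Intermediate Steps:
I = 5/8 (I = ¼ - ⅛*(-3) = ¼ + 3/8 = 5/8 ≈ 0.62500)
B = 29/8 (B = 3 + 1*(5/8) = 3 + 5/8 = 29/8 ≈ 3.6250)
c = 1289/64 (c = (2 - 1*(-5)) + (29/8)² = (2 + 5) + 841/64 = 7 + 841/64 = 1289/64 ≈ 20.141)
c⁴ = (1289/64)⁴ = 2760652033441/16777216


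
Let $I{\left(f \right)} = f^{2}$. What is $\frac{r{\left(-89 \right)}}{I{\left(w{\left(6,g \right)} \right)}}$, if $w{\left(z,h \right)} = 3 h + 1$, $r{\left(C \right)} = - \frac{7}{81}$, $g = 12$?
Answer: $- \frac{7}{110889} \approx -6.3126 \cdot 10^{-5}$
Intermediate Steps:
$r{\left(C \right)} = - \frac{7}{81}$ ($r{\left(C \right)} = \left(-7\right) \frac{1}{81} = - \frac{7}{81}$)
$w{\left(z,h \right)} = 1 + 3 h$
$\frac{r{\left(-89 \right)}}{I{\left(w{\left(6,g \right)} \right)}} = - \frac{7}{81 \left(1 + 3 \cdot 12\right)^{2}} = - \frac{7}{81 \left(1 + 36\right)^{2}} = - \frac{7}{81 \cdot 37^{2}} = - \frac{7}{81 \cdot 1369} = \left(- \frac{7}{81}\right) \frac{1}{1369} = - \frac{7}{110889}$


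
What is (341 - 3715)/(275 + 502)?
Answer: -482/111 ≈ -4.3423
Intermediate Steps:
(341 - 3715)/(275 + 502) = -3374/777 = -3374*1/777 = -482/111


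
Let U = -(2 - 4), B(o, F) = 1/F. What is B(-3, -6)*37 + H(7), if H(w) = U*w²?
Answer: 551/6 ≈ 91.833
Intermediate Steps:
U = 2 (U = -1*(-2) = 2)
H(w) = 2*w²
B(-3, -6)*37 + H(7) = 37/(-6) + 2*7² = -⅙*37 + 2*49 = -37/6 + 98 = 551/6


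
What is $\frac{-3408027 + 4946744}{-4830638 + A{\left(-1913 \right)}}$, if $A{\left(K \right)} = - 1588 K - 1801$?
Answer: $- \frac{1538717}{1794595} \approx -0.85742$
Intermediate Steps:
$A{\left(K \right)} = -1801 - 1588 K$
$\frac{-3408027 + 4946744}{-4830638 + A{\left(-1913 \right)}} = \frac{-3408027 + 4946744}{-4830638 - -3036043} = \frac{1538717}{-4830638 + \left(-1801 + 3037844\right)} = \frac{1538717}{-4830638 + 3036043} = \frac{1538717}{-1794595} = 1538717 \left(- \frac{1}{1794595}\right) = - \frac{1538717}{1794595}$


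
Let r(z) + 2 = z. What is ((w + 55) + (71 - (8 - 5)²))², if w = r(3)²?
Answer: 13924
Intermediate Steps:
r(z) = -2 + z
w = 1 (w = (-2 + 3)² = 1² = 1)
((w + 55) + (71 - (8 - 5)²))² = ((1 + 55) + (71 - (8 - 5)²))² = (56 + (71 - 1*3²))² = (56 + (71 - 1*9))² = (56 + (71 - 9))² = (56 + 62)² = 118² = 13924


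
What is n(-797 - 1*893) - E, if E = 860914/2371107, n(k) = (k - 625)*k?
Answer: 9276599610536/2371107 ≈ 3.9123e+6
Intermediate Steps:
n(k) = k*(-625 + k) (n(k) = (-625 + k)*k = k*(-625 + k))
E = 860914/2371107 (E = 860914*(1/2371107) = 860914/2371107 ≈ 0.36309)
n(-797 - 1*893) - E = (-797 - 1*893)*(-625 + (-797 - 1*893)) - 1*860914/2371107 = (-797 - 893)*(-625 + (-797 - 893)) - 860914/2371107 = -1690*(-625 - 1690) - 860914/2371107 = -1690*(-2315) - 860914/2371107 = 3912350 - 860914/2371107 = 9276599610536/2371107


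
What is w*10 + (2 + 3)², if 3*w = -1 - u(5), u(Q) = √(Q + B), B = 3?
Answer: 65/3 - 20*√2/3 ≈ 12.239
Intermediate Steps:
u(Q) = √(3 + Q) (u(Q) = √(Q + 3) = √(3 + Q))
w = -⅓ - 2*√2/3 (w = (-1 - √(3 + 5))/3 = (-1 - √8)/3 = (-1 - 2*√2)/3 = -⅓ - 2*√2/3 ≈ -1.2761)
w*10 + (2 + 3)² = (-⅓ - 2*√2/3)*10 + (2 + 3)² = (-10/3 - 20*√2/3) + 5² = (-10/3 - 20*√2/3) + 25 = 65/3 - 20*√2/3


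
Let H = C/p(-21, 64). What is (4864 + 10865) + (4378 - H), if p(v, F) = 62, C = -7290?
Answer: 626962/31 ≈ 20225.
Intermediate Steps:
H = -3645/31 (H = -7290/62 = -7290*1/62 = -3645/31 ≈ -117.58)
(4864 + 10865) + (4378 - H) = (4864 + 10865) + (4378 - 1*(-3645/31)) = 15729 + (4378 + 3645/31) = 15729 + 139363/31 = 626962/31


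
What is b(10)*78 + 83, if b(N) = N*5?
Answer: 3983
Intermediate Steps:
b(N) = 5*N
b(10)*78 + 83 = (5*10)*78 + 83 = 50*78 + 83 = 3900 + 83 = 3983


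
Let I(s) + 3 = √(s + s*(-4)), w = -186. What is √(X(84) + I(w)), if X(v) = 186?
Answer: √(183 + 3*√62) ≈ 14.374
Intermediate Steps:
I(s) = -3 + √3*√(-s) (I(s) = -3 + √(s + s*(-4)) = -3 + √(s - 4*s) = -3 + √(-3*s) = -3 + √3*√(-s))
√(X(84) + I(w)) = √(186 + (-3 + √3*√(-1*(-186)))) = √(186 + (-3 + √3*√186)) = √(186 + (-3 + 3*√62)) = √(183 + 3*√62)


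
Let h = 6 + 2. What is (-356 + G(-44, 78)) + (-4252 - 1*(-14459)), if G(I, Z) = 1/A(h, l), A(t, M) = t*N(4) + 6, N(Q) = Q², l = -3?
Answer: 1320035/134 ≈ 9851.0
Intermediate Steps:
h = 8
A(t, M) = 6 + 16*t (A(t, M) = t*4² + 6 = t*16 + 6 = 16*t + 6 = 6 + 16*t)
G(I, Z) = 1/134 (G(I, Z) = 1/(6 + 16*8) = 1/(6 + 128) = 1/134)
(-356 + G(-44, 78)) + (-4252 - 1*(-14459)) = (-356 + 1/134) + (-4252 - 1*(-14459)) = -47703/134 + (-4252 + 14459) = -47703/134 + 10207 = 1320035/134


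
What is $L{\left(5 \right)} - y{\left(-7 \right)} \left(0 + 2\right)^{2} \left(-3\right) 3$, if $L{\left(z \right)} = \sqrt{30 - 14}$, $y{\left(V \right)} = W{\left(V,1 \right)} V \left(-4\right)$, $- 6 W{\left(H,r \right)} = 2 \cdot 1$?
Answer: $-332$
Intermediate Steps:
$W{\left(H,r \right)} = - \frac{1}{3}$ ($W{\left(H,r \right)} = - \frac{2 \cdot 1}{6} = \left(- \frac{1}{6}\right) 2 = - \frac{1}{3}$)
$y{\left(V \right)} = \frac{4 V}{3}$ ($y{\left(V \right)} = - \frac{V}{3} \left(-4\right) = \frac{4 V}{3}$)
$L{\left(z \right)} = 4$ ($L{\left(z \right)} = \sqrt{16} = 4$)
$L{\left(5 \right)} - y{\left(-7 \right)} \left(0 + 2\right)^{2} \left(-3\right) 3 = 4 - \frac{4}{3} \left(-7\right) \left(0 + 2\right)^{2} \left(-3\right) 3 = 4 - - \frac{28 \cdot 2^{2} \left(-3\right) 3}{3} = 4 - - \frac{28 \cdot 4 \left(-3\right) 3}{3} = 4 - - \frac{28 \left(\left(-12\right) 3\right)}{3} = 4 - \left(- \frac{28}{3}\right) \left(-36\right) = 4 - 336 = -332$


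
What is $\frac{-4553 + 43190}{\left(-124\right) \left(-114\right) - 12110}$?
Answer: $\frac{38637}{2026} \approx 19.071$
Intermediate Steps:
$\frac{-4553 + 43190}{\left(-124\right) \left(-114\right) - 12110} = \frac{38637}{14136 - 12110} = \frac{38637}{2026}$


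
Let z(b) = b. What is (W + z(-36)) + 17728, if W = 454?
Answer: 18146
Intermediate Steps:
(W + z(-36)) + 17728 = (454 - 36) + 17728 = 418 + 17728 = 18146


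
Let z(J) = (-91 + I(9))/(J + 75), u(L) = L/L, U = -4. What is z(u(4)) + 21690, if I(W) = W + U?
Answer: 824177/38 ≈ 21689.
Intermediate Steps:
u(L) = 1
I(W) = -4 + W (I(W) = W - 4 = -4 + W)
z(J) = -86/(75 + J) (z(J) = (-91 + (-4 + 9))/(J + 75) = (-91 + 5)/(75 + J) = -86/(75 + J))
z(u(4)) + 21690 = -86/(75 + 1) + 21690 = -86/76 + 21690 = -86*1/76 + 21690 = -43/38 + 21690 = 824177/38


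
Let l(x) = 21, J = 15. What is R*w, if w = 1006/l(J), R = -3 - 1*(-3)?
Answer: 0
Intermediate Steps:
R = 0 (R = -3 + 3 = 0)
w = 1006/21 ≈ 47.905
R*w = 0*(1006/21) = 0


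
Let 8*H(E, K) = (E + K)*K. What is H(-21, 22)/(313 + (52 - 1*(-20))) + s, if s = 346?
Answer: 48441/140 ≈ 346.01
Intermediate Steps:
H(E, K) = K*(E + K)/8 (H(E, K) = ((E + K)*K)/8 = (K*(E + K))/8 = K*(E + K)/8)
H(-21, 22)/(313 + (52 - 1*(-20))) + s = ((⅛)*22*(-21 + 22))/(313 + (52 - 1*(-20))) + 346 = ((⅛)*22*1)/(313 + (52 + 20)) + 346 = 11/(4*(313 + 72)) + 346 = (11/4)/385 + 346 = (11/4)*(1/385) + 346 = 1/140 + 346 = 48441/140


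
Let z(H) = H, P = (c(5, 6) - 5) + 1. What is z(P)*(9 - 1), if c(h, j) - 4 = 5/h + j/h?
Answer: 88/5 ≈ 17.600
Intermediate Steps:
c(h, j) = 4 + 5/h + j/h (c(h, j) = 4 + (5/h + j/h) = 4 + 5/h + j/h)
P = 11/5 (P = ((5 + 6 + 4*5)/5 - 5) + 1 = ((5 + 6 + 20)/5 - 5) + 1 = ((1/5)*31 - 5) + 1 = (31/5 - 5) + 1 = 6/5 + 1 = 11/5 ≈ 2.2000)
z(P)*(9 - 1) = 11*(9 - 1)/5 = (11/5)*8 = 88/5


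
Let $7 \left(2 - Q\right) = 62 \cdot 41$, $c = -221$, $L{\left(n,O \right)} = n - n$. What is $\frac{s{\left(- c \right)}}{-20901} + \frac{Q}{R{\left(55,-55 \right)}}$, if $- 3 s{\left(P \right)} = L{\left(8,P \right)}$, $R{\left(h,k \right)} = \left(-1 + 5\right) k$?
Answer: $\frac{632}{385} \approx 1.6416$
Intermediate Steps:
$L{\left(n,O \right)} = 0$
$R{\left(h,k \right)} = 4 k$
$s{\left(P \right)} = 0$ ($s{\left(P \right)} = \left(- \frac{1}{3}\right) 0 = 0$)
$Q = - \frac{2528}{7}$ ($Q = 2 - \frac{62 \cdot 41}{7} = 2 - \frac{2542}{7} = - \frac{2528}{7} \approx -361.14$)
$\frac{s{\left(- c \right)}}{-20901} + \frac{Q}{R{\left(55,-55 \right)}} = \frac{0}{-20901} - \frac{2528}{7 \cdot 4 \left(-55\right)} = 0 \left(- \frac{1}{20901}\right) - \frac{2528}{7 \left(-220\right)} = 0 - - \frac{632}{385} = 0 + \frac{632}{385} = \frac{632}{385}$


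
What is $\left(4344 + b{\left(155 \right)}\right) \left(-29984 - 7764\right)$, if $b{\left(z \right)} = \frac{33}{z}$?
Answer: $- \frac{25417729044}{155} \approx -1.6399 \cdot 10^{8}$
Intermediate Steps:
$\left(4344 + b{\left(155 \right)}\right) \left(-29984 - 7764\right) = \left(4344 + \frac{33}{155}\right) \left(-29984 - 7764\right) = \left(4344 + 33 \cdot \frac{1}{155}\right) \left(-37748\right) = \left(4344 + \frac{33}{155}\right) \left(-37748\right) = \frac{673353}{155} \left(-37748\right) = - \frac{25417729044}{155}$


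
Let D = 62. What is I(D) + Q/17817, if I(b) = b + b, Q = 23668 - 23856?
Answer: 2209120/17817 ≈ 123.99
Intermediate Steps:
Q = -188
I(b) = 2*b
I(D) + Q/17817 = 2*62 - 188/17817 = 124 - 188*1/17817 = 124 - 188/17817 = 2209120/17817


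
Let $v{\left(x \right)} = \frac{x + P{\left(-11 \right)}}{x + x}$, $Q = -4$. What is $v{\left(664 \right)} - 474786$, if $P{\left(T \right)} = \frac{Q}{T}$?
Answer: $- \frac{1733916645}{3652} \approx -4.7479 \cdot 10^{5}$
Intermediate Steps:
$P{\left(T \right)} = - \frac{4}{T}$
$v{\left(x \right)} = \frac{\frac{4}{11} + x}{2 x}$ ($v{\left(x \right)} = \frac{x - \frac{4}{-11}}{x + x} = \frac{x - - \frac{4}{11}}{2 x} = \left(x + \frac{4}{11}\right) \frac{1}{2 x} = \left(\frac{4}{11} + x\right) \frac{1}{2 x} = \frac{\frac{4}{11} + x}{2 x}$)
$v{\left(664 \right)} - 474786 = \frac{4 + 11 \cdot 664}{22 \cdot 664} - 474786 = \frac{1}{22} \cdot \frac{1}{664} \left(4 + 7304\right) - 474786 = \frac{1}{22} \cdot \frac{1}{664} \cdot 7308 - 474786 = \frac{1827}{3652} - 474786 = - \frac{1733916645}{3652}$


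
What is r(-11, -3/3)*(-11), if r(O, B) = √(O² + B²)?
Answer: -11*√122 ≈ -121.50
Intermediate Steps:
r(O, B) = √(B² + O²)
r(-11, -3/3)*(-11) = √((-3/3)² + (-11)²)*(-11) = √((-3*⅓)² + 121)*(-11) = √((-1)² + 121)*(-11) = √(1 + 121)*(-11) = √122*(-11) = -11*√122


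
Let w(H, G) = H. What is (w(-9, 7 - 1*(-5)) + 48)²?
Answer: 1521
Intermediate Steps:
(w(-9, 7 - 1*(-5)) + 48)² = (-9 + 48)² = 39² = 1521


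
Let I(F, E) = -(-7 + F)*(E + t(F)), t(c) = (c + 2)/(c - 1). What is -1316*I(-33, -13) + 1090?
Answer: 10836050/17 ≈ 6.3742e+5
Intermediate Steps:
t(c) = (2 + c)/(-1 + c)
I(F, E) = -(-7 + F)*(E + (2 + F)/(-1 + F))
-1316*I(-33, -13) + 1090 = -1316*(14 + 7*(-33) - 1*(-33)*(2 - 33) - 13*(-1 - 33)*(7 - 1*(-33)))/(-1 - 33) + 1090 = -1316*(14 - 231 - 1*(-33)*(-31) - 13*(-34)*(7 + 33))/(-34) + 1090 = -(-658)*(14 - 231 - 1023 - 13*(-34)*40)/17 + 1090 = -(-658)*(14 - 231 - 1023 + 17680)/17 + 1090 = -(-658)*16440/17 + 1090 = -1316*(-8220/17) + 1090 = 10817520/17 + 1090 = 10836050/17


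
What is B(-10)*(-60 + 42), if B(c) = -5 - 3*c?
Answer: -450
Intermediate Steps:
B(-10)*(-60 + 42) = (-5 - 3*(-10))*(-60 + 42) = (-5 + 30)*(-18) = 25*(-18) = -450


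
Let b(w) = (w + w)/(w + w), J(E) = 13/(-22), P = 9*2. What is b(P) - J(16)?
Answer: 35/22 ≈ 1.5909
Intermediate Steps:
P = 18
J(E) = -13/22 (J(E) = 13*(-1/22) = -13/22)
b(w) = 1 (b(w) = (2*w)/((2*w)) = (2*w)*(1/(2*w)) = 1)
b(P) - J(16) = 1 - 1*(-13/22) = 1 + 13/22 = 35/22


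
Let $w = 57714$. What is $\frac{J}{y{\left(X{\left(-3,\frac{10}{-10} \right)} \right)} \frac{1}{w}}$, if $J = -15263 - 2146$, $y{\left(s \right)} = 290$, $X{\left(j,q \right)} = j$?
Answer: $- \frac{502371513}{145} \approx -3.4646 \cdot 10^{6}$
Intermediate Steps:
$J = -17409$
$\frac{J}{y{\left(X{\left(-3,\frac{10}{-10} \right)} \right)} \frac{1}{w}} = - \frac{17409}{290 \cdot \frac{1}{57714}} = - \frac{17409}{\frac{145}{28857}} = \left(-17409\right) \frac{28857}{145} = - \frac{502371513}{145}$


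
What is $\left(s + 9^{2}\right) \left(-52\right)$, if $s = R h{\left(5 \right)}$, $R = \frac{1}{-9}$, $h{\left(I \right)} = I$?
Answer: $- \frac{37648}{9} \approx -4183.1$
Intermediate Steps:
$R = - \frac{1}{9} \approx -0.11111$
$s = - \frac{5}{9}$ ($s = \left(- \frac{1}{9}\right) 5 = - \frac{5}{9} \approx -0.55556$)
$\left(s + 9^{2}\right) \left(-52\right) = \left(- \frac{5}{9} + 9^{2}\right) \left(-52\right) = \left(- \frac{5}{9} + 81\right) \left(-52\right) = \frac{724}{9} \left(-52\right) = - \frac{37648}{9}$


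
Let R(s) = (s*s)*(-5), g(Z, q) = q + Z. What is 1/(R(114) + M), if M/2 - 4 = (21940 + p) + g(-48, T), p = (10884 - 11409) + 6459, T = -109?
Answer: -1/9538 ≈ -0.00010484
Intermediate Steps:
g(Z, q) = Z + q
p = 5934 (p = -525 + 6459 = 5934)
M = 55442 (M = 8 + 2*((21940 + 5934) + (-48 - 109)) = 8 + 2*(27874 - 157) = 8 + 2*27717 = 8 + 55434 = 55442)
R(s) = -5*s**2 (R(s) = s**2*(-5) = -5*s**2)
1/(R(114) + M) = 1/(-5*114**2 + 55442) = 1/(-5*12996 + 55442) = 1/(-64980 + 55442) = 1/(-9538) = -1/9538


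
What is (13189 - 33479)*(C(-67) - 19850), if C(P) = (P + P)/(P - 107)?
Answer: 35038456070/87 ≈ 4.0274e+8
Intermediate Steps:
C(P) = 2*P/(-107 + P) (C(P) = (2*P)/(-107 + P) = 2*P/(-107 + P))
(13189 - 33479)*(C(-67) - 19850) = (13189 - 33479)*(2*(-67)/(-107 - 67) - 19850) = -20290*(2*(-67)/(-174) - 19850) = -20290*(2*(-67)*(-1/174) - 19850) = -20290*(67/87 - 19850) = -20290*(-1726883/87) = 35038456070/87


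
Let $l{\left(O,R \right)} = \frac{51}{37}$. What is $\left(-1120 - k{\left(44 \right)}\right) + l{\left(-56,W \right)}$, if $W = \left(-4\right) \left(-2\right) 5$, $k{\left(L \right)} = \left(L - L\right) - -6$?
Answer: $- \frac{41611}{37} \approx -1124.6$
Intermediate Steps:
$k{\left(L \right)} = 6$ ($k{\left(L \right)} = 0 + 6 = 6$)
$W = 40$ ($W = 8 \cdot 5 = 40$)
$l{\left(O,R \right)} = \frac{51}{37}$ ($l{\left(O,R \right)} = 51 \cdot \frac{1}{37} = \frac{51}{37}$)
$\left(-1120 - k{\left(44 \right)}\right) + l{\left(-56,W \right)} = \left(-1120 - 6\right) + \frac{51}{37} = -1126 + \frac{51}{37} = - \frac{41611}{37}$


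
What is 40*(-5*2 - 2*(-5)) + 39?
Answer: 39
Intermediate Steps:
40*(-5*2 - 2*(-5)) + 39 = 40*(-10 + 10) + 39 = 40*0 + 39 = 0 + 39 = 39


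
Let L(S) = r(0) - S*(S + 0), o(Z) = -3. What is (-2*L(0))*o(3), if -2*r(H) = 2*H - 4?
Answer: 12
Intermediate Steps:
r(H) = 2 - H (r(H) = -(2*H - 4)/2 = -(-4 + 2*H)/2 = 2 - H)
L(S) = 2 - S² (L(S) = (2 - 1*0) - S*(S + 0) = (2 + 0) - S*S = 2 - S²)
(-2*L(0))*o(3) = -2*(2 - 1*0²)*(-3) = -2*(2 - 1*0)*(-3) = -2*(2 + 0)*(-3) = -2*2*(-3) = -4*(-3) = 12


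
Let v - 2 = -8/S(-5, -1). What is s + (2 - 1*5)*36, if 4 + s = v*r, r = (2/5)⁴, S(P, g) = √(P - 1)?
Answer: -69968/625 + 64*I*√6/1875 ≈ -111.95 + 0.083609*I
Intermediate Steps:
S(P, g) = √(-1 + P)
r = 16/625 (r = (2*(⅕))⁴ = (⅖)⁴ = 16/625 ≈ 0.025600)
v = 2 + 4*I*√6/3 (v = 2 - 8/√(-1 - 5) = 2 - 8*(-I*√6/6) = 2 - (-4)*I*√6/3 = 2 + 4*I*√6/3 ≈ 2.0 + 3.266*I)
s = -2468/625 + 64*I*√6/1875 (s = -4 + (2 + 4*I*√6/3)*(16/625) = -4 + (32/625 + 64*I*√6/1875) = -2468/625 + 64*I*√6/1875 ≈ -3.9488 + 0.083609*I)
s + (2 - 1*5)*36 = (-2468/625 + 64*I*√6/1875) + (2 - 1*5)*36 = (-2468/625 + 64*I*√6/1875) + (2 - 5)*36 = (-2468/625 + 64*I*√6/1875) - 3*36 = (-2468/625 + 64*I*√6/1875) - 108 = -69968/625 + 64*I*√6/1875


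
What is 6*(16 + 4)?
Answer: 120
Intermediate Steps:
6*(16 + 4) = 6*20 = 120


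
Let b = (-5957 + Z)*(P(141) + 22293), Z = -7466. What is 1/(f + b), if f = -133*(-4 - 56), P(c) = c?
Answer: -1/301123602 ≈ -3.3209e-9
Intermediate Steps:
b = -301131582 (b = (-5957 - 7466)*(141 + 22293) = -13423*22434 = -301131582)
f = 7980 (f = -133*(-60) = 7980)
1/(f + b) = 1/(7980 - 301131582) = 1/(-301123602) = -1/301123602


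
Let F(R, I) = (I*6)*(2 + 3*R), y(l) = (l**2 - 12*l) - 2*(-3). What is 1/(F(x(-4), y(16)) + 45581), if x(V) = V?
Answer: 1/41381 ≈ 2.4166e-5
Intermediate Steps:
y(l) = 6 + l**2 - 12*l (y(l) = (l**2 - 12*l) + 6 = 6 + l**2 - 12*l)
F(R, I) = 6*I*(2 + 3*R) (F(R, I) = (6*I)*(2 + 3*R) = 6*I*(2 + 3*R))
1/(F(x(-4), y(16)) + 45581) = 1/(6*(6 + 16**2 - 12*16)*(2 + 3*(-4)) + 45581) = 1/(6*(6 + 256 - 192)*(2 - 12) + 45581) = 1/(6*70*(-10) + 45581) = 1/(-4200 + 45581) = 1/41381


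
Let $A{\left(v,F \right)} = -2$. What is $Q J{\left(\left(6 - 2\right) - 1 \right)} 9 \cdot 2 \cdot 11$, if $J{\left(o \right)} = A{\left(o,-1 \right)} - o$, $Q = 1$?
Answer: $-990$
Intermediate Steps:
$J{\left(o \right)} = -2 - o$
$Q J{\left(\left(6 - 2\right) - 1 \right)} 9 \cdot 2 \cdot 11 = 1 \left(-2 - \left(\left(6 - 2\right) - 1\right)\right) 9 \cdot 2 \cdot 11 = 1 \left(-2 - \left(4 - 1\right)\right) 18 \cdot 11 = 1 \left(-2 - 3\right) 18 \cdot 11 = 1 \left(-5\right) 18 \cdot 11 = \left(-5\right) 18 \cdot 11 = \left(-90\right) 11 = -990$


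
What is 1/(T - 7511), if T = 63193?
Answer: 1/55682 ≈ 1.7959e-5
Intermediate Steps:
1/(T - 7511) = 1/(63193 - 7511) = 1/55682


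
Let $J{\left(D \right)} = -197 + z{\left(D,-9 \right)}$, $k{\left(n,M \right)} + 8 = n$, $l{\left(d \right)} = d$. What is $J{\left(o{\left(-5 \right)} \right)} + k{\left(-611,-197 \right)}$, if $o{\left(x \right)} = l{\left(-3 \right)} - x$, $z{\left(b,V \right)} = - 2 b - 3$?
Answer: $-823$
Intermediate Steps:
$z{\left(b,V \right)} = -3 - 2 b$
$k{\left(n,M \right)} = -8 + n$
$o{\left(x \right)} = -3 - x$
$J{\left(D \right)} = -200 - 2 D$ ($J{\left(D \right)} = -197 - \left(3 + 2 D\right) = -200 - 2 D$)
$J{\left(o{\left(-5 \right)} \right)} + k{\left(-611,-197 \right)} = \left(-200 - 2 \left(-3 - -5\right)\right) - 619 = \left(-200 - 2 \left(-3 + 5\right)\right) - 619 = \left(-200 - 4\right) - 619 = -204 - 619 = -823$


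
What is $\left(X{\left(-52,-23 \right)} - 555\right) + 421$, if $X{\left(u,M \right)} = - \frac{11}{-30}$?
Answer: $- \frac{4009}{30} \approx -133.63$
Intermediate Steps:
$X{\left(u,M \right)} = \frac{11}{30}$ ($X{\left(u,M \right)} = \left(-11\right) \left(- \frac{1}{30}\right) = \frac{11}{30}$)
$\left(X{\left(-52,-23 \right)} - 555\right) + 421 = \left(\frac{11}{30} - 555\right) + 421 = - \frac{16639}{30} + 421 = - \frac{4009}{30}$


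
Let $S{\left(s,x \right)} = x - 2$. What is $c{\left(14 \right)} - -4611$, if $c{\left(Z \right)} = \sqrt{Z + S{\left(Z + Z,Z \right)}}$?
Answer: $4611 + \sqrt{26} \approx 4616.1$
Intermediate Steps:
$S{\left(s,x \right)} = -2 + x$
$c{\left(Z \right)} = \sqrt{-2 + 2 Z}$ ($c{\left(Z \right)} = \sqrt{Z + \left(-2 + Z\right)} = \sqrt{-2 + 2 Z}$)
$c{\left(14 \right)} - -4611 = \sqrt{-2 + 2 \cdot 14} - -4611 = \sqrt{-2 + 28} + 4611 = \sqrt{26} + 4611 = 4611 + \sqrt{26}$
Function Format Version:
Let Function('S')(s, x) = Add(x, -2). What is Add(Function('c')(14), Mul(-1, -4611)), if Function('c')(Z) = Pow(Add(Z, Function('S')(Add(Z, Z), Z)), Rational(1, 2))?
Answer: Add(4611, Pow(26, Rational(1, 2))) ≈ 4616.1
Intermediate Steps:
Function('S')(s, x) = Add(-2, x)
Function('c')(Z) = Pow(Add(-2, Mul(2, Z)), Rational(1, 2)) (Function('c')(Z) = Pow(Add(Z, Add(-2, Z)), Rational(1, 2)) = Pow(Add(-2, Mul(2, Z)), Rational(1, 2)))
Add(Function('c')(14), Mul(-1, -4611)) = Add(Pow(Add(-2, Mul(2, 14)), Rational(1, 2)), Mul(-1, -4611)) = Add(Pow(Add(-2, 28), Rational(1, 2)), 4611) = Add(Pow(26, Rational(1, 2)), 4611) = Add(4611, Pow(26, Rational(1, 2)))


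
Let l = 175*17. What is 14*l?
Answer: 41650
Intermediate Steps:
l = 2975
14*l = 14*2975 = 41650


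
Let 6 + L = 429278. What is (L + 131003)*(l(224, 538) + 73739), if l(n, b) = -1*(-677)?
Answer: 41693424400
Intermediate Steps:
L = 429272 (L = -6 + 429278 = 429272)
l(n, b) = 677
(L + 131003)*(l(224, 538) + 73739) = (429272 + 131003)*(677 + 73739) = 560275*74416 = 41693424400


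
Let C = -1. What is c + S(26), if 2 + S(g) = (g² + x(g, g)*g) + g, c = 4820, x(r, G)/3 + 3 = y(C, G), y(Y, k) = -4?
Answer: 4974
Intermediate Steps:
x(r, G) = -21 (x(r, G) = -9 + 3*(-4) = -9 - 12 = -21)
S(g) = -2 + g² - 20*g (S(g) = -2 + ((g² - 21*g) + g) = -2 + (g² - 20*g) = -2 + g² - 20*g)
c + S(26) = 4820 + (-2 + 26² - 20*26) = 4820 + (-2 + 676 - 520) = 4820 + 154 = 4974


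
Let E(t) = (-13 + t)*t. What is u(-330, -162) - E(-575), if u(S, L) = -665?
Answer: -338765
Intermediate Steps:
E(t) = t*(-13 + t)
u(-330, -162) - E(-575) = -665 - (-575)*(-13 - 575) = -665 - (-575)*(-588) = -665 - 1*338100 = -665 - 338100 = -338765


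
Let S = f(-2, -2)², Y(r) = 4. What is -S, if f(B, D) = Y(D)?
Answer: -16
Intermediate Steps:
f(B, D) = 4
S = 16 (S = 4² = 16)
-S = -1*16 = -16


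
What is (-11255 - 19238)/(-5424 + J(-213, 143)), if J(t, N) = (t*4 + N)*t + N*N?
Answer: -30493/166042 ≈ -0.18365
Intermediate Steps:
J(t, N) = N² + t*(N + 4*t) (J(t, N) = (4*t + N)*t + N² = (N + 4*t)*t + N² = t*(N + 4*t) + N² = N² + t*(N + 4*t))
(-11255 - 19238)/(-5424 + J(-213, 143)) = (-11255 - 19238)/(-5424 + (143² + 4*(-213)² + 143*(-213))) = -30493/(-5424 + (20449 + 4*45369 - 30459)) = -30493/(-5424 + (20449 + 181476 - 30459)) = -30493/(-5424 + 171466) = -30493/166042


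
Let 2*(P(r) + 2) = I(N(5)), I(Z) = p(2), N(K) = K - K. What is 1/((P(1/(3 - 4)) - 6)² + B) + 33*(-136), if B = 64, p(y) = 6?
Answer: -399431/89 ≈ -4488.0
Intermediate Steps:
N(K) = 0
I(Z) = 6
P(r) = 1 (P(r) = -2 + (½)*6 = -2 + 3 = 1)
1/((P(1/(3 - 4)) - 6)² + B) + 33*(-136) = 1/((1 - 6)² + 64) + 33*(-136) = 1/((-5)² + 64) - 4488 = 1/(25 + 64) - 4488 = 1/89 - 4488 = -399431/89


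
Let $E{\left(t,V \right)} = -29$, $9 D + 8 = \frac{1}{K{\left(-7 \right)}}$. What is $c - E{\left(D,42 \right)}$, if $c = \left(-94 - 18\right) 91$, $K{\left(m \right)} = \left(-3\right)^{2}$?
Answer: $-10163$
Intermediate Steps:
$K{\left(m \right)} = 9$
$D = - \frac{71}{81}$ ($D = - \frac{8}{9} + \frac{1}{9 \cdot 9} = - \frac{8}{9} + \frac{1}{9} \cdot \frac{1}{9} = - \frac{8}{9} + \frac{1}{81} = - \frac{71}{81} \approx -0.87654$)
$c = -10192$ ($c = \left(-112\right) 91 = -10192$)
$c - E{\left(D,42 \right)} = -10192 - -29 = -10192 + 29 = -10163$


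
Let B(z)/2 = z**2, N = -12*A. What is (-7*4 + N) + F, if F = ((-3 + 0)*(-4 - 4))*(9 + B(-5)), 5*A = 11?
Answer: 6808/5 ≈ 1361.6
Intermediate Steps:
A = 11/5 (A = (1/5)*11 = 11/5 ≈ 2.2000)
N = -132/5 (N = -12*11/5 = -132/5 ≈ -26.400)
B(z) = 2*z**2
F = 1416 (F = ((-3 + 0)*(-4 - 4))*(9 + 2*(-5)**2) = (-3*(-8))*(9 + 2*25) = 24*(9 + 50) = 24*59 = 1416)
(-7*4 + N) + F = (-7*4 - 132/5) + 1416 = (-28 - 132/5) + 1416 = -272/5 + 1416 = 6808/5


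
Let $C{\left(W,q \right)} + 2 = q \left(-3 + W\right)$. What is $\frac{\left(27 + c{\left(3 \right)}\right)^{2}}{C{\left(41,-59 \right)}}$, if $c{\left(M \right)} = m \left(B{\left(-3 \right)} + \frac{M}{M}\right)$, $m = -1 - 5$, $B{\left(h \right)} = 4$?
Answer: $- \frac{3}{748} \approx -0.0040107$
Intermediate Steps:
$m = -6$ ($m = -1 - 5 = -6$)
$c{\left(M \right)} = -30$ ($c{\left(M \right)} = - 6 \left(4 + \frac{M}{M}\right) = - 6 \left(4 + 1\right) = \left(-6\right) 5 = -30$)
$C{\left(W,q \right)} = -2 + q \left(-3 + W\right)$
$\frac{\left(27 + c{\left(3 \right)}\right)^{2}}{C{\left(41,-59 \right)}} = \frac{\left(27 - 30\right)^{2}}{-2 - -177 + 41 \left(-59\right)} = \frac{\left(-3\right)^{2}}{-2 + 177 - 2419} = \frac{9}{-2244} = 9 \left(- \frac{1}{2244}\right) = - \frac{3}{748}$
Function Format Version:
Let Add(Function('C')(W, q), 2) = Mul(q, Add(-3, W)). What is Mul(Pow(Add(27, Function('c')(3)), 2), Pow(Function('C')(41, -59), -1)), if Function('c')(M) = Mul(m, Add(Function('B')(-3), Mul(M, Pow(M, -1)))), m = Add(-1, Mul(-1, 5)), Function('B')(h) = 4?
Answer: Rational(-3, 748) ≈ -0.0040107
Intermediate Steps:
m = -6 (m = Add(-1, -5) = -6)
Function('c')(M) = -30 (Function('c')(M) = Mul(-6, Add(4, Mul(M, Pow(M, -1)))) = Mul(-6, Add(4, 1)) = Mul(-6, 5) = -30)
Function('C')(W, q) = Add(-2, Mul(q, Add(-3, W)))
Mul(Pow(Add(27, Function('c')(3)), 2), Pow(Function('C')(41, -59), -1)) = Mul(Pow(Add(27, -30), 2), Pow(Add(-2, Mul(-3, -59), Mul(41, -59)), -1)) = Mul(Pow(-3, 2), Pow(Add(-2, 177, -2419), -1)) = Mul(9, Pow(-2244, -1)) = Mul(9, Rational(-1, 2244)) = Rational(-3, 748)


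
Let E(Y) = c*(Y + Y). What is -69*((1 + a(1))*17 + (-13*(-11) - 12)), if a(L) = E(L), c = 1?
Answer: -12558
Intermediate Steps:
E(Y) = 2*Y (E(Y) = 1*(Y + Y) = 1*(2*Y) = 2*Y)
a(L) = 2*L
-69*((1 + a(1))*17 + (-13*(-11) - 12)) = -69*((1 + 2*1)*17 + (-13*(-11) - 12)) = -69*((1 + 2)*17 + (143 - 12)) = -69*(3*17 + 131) = -69*(51 + 131) = -69*182 = -12558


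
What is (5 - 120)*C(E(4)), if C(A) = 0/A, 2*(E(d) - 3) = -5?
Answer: 0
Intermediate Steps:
E(d) = 1/2 (E(d) = 3 + (1/2)*(-5) = 3 - 5/2 = 1/2)
C(A) = 0
(5 - 120)*C(E(4)) = (5 - 120)*0 = -115*0 = 0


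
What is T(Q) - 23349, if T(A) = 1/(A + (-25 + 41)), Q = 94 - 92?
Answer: -420281/18 ≈ -23349.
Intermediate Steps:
Q = 2
T(A) = 1/(16 + A) (T(A) = 1/(A + 16) = 1/(16 + A))
T(Q) - 23349 = 1/(16 + 2) - 23349 = 1/18 - 23349 = -420281/18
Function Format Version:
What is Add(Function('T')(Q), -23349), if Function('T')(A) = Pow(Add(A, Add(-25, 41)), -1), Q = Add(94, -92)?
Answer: Rational(-420281, 18) ≈ -23349.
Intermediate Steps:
Q = 2
Function('T')(A) = Pow(Add(16, A), -1) (Function('T')(A) = Pow(Add(A, 16), -1) = Pow(Add(16, A), -1))
Add(Function('T')(Q), -23349) = Add(Pow(Add(16, 2), -1), -23349) = Add(Pow(18, -1), -23349) = Add(Rational(1, 18), -23349) = Rational(-420281, 18)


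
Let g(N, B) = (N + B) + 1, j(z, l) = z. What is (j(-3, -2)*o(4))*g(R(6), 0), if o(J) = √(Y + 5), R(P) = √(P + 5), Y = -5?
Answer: 0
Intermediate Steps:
R(P) = √(5 + P)
g(N, B) = 1 + B + N (g(N, B) = (B + N) + 1 = 1 + B + N)
o(J) = 0 (o(J) = √(-5 + 5) = √0 = 0)
(j(-3, -2)*o(4))*g(R(6), 0) = (-3*0)*(1 + 0 + √(5 + 6)) = 0*(1 + 0 + √11) = 0*(1 + √11) = 0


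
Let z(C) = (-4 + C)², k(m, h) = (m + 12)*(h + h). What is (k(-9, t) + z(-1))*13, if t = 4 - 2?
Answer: 481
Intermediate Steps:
t = 2
k(m, h) = 2*h*(12 + m) (k(m, h) = (12 + m)*(2*h) = 2*h*(12 + m))
(k(-9, t) + z(-1))*13 = (2*2*(12 - 9) + (-4 - 1)²)*13 = (2*2*3 + (-5)²)*13 = (12 + 25)*13 = 37*13 = 481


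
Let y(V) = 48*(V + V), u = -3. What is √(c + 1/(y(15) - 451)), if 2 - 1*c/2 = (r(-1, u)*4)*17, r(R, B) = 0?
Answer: √3913473/989 ≈ 2.0003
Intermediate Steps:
y(V) = 96*V (y(V) = 48*(2*V) = 96*V)
c = 4 (c = 4 - 2*0*4*17 = 4 - 0*17 = 4 - 2*0 = 4 + 0 = 4)
√(c + 1/(y(15) - 451)) = √(4 + 1/(96*15 - 451)) = √(4 + 1/(1440 - 451)) = √(4 + 1/989) = √(3957/989) = √3913473/989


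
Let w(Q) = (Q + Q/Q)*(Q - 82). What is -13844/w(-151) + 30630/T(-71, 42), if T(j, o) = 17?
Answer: 535141576/297075 ≈ 1801.4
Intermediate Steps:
w(Q) = (1 + Q)*(-82 + Q) (w(Q) = (Q + 1)*(-82 + Q) = (1 + Q)*(-82 + Q))
-13844/w(-151) + 30630/T(-71, 42) = -13844/(-82 + (-151)² - 81*(-151)) + 30630/17 = -13844/(-82 + 22801 + 12231) + 30630*(1/17) = -13844/34950 + 30630/17 = -13844*1/34950 + 30630/17 = -6922/17475 + 30630/17 = 535141576/297075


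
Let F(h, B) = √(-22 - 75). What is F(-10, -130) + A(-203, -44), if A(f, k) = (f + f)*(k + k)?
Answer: 35728 + I*√97 ≈ 35728.0 + 9.8489*I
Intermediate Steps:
F(h, B) = I*√97 (F(h, B) = √(-97) = I*√97)
A(f, k) = 4*f*k (A(f, k) = (2*f)*(2*k) = 4*f*k)
F(-10, -130) + A(-203, -44) = I*√97 + 4*(-203)*(-44) = I*√97 + 35728 = 35728 + I*√97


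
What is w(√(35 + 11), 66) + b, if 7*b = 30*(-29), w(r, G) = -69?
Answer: -1353/7 ≈ -193.29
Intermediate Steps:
b = -870/7 (b = (30*(-29))/7 = (⅐)*(-870) = -870/7 ≈ -124.29)
w(√(35 + 11), 66) + b = -69 - 870/7 = -1353/7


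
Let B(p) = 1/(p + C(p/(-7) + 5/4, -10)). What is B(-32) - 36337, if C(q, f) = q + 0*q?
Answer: -26635049/733 ≈ -36337.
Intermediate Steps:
C(q, f) = q (C(q, f) = q + 0 = q)
B(p) = 1/(5/4 + 6*p/7) (B(p) = 1/(p + (p/(-7) + 5/4)) = 1/(p + (p*(-1/7) + 5*(1/4))) = 1/(p + (-p/7 + 5/4)) = 1/(p + (5/4 - p/7)) = 1/(5/4 + 6*p/7))
B(-32) - 36337 = 28/(35 + 24*(-32)) - 36337 = 28/(35 - 768) - 36337 = 28/(-733) - 36337 = 28*(-1/733) - 36337 = -28/733 - 36337 = -26635049/733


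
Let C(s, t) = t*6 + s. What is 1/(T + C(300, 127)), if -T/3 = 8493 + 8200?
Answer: -1/49017 ≈ -2.0401e-5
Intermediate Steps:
C(s, t) = s + 6*t (C(s, t) = 6*t + s = s + 6*t)
T = -50079 (T = -3*(8493 + 8200) = -3*16693 = -50079)
1/(T + C(300, 127)) = 1/(-50079 + (300 + 6*127)) = 1/(-50079 + (300 + 762)) = 1/(-50079 + 1062) = 1/(-49017) = -1/49017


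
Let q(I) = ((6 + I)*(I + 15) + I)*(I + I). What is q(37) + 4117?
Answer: 172319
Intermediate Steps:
q(I) = 2*I*(I + (6 + I)*(15 + I)) (q(I) = ((6 + I)*(15 + I) + I)*(2*I) = (I + (6 + I)*(15 + I))*(2*I) = 2*I*(I + (6 + I)*(15 + I)))
q(37) + 4117 = 2*37*(90 + 37² + 22*37) + 4117 = 2*37*(90 + 1369 + 814) + 4117 = 2*37*2273 + 4117 = 168202 + 4117 = 172319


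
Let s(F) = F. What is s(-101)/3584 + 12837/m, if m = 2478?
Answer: 1089465/211456 ≈ 5.1522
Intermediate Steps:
s(-101)/3584 + 12837/m = -101/3584 + 12837/2478 = -101*1/3584 + 12837*(1/2478) = -101/3584 + 4279/826 = 1089465/211456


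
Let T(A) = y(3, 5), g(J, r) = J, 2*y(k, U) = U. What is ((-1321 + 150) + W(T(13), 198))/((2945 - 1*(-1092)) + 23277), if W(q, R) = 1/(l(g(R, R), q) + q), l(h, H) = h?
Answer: -469569/10952914 ≈ -0.042872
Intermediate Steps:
y(k, U) = U/2
T(A) = 5/2 (T(A) = (½)*5 = 5/2)
W(q, R) = 1/(R + q)
((-1321 + 150) + W(T(13), 198))/((2945 - 1*(-1092)) + 23277) = ((-1321 + 150) + 1/(198 + 5/2))/((2945 - 1*(-1092)) + 23277) = (-1171 + 1/(401/2))/((2945 + 1092) + 23277) = (-1171 + 2/401)/(4037 + 23277) = -469569/401/27314 = -469569/401*1/27314 = -469569/10952914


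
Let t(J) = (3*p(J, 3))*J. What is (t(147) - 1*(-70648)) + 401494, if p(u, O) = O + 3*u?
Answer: 667946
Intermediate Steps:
t(J) = J*(9 + 9*J) (t(J) = (3*(3 + 3*J))*J = (9 + 9*J)*J = J*(9 + 9*J))
(t(147) - 1*(-70648)) + 401494 = (9*147*(1 + 147) - 1*(-70648)) + 401494 = (9*147*148 + 70648) + 401494 = (195804 + 70648) + 401494 = 266452 + 401494 = 667946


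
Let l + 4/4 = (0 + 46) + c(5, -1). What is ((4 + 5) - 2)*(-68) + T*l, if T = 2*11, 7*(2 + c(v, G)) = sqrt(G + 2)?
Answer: 3312/7 ≈ 473.14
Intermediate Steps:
c(v, G) = -2 + sqrt(2 + G)/7 (c(v, G) = -2 + sqrt(G + 2)/7 = -2 + sqrt(2 + G)/7)
T = 22
l = 302/7 (l = -1 + ((0 + 46) + (-2 + sqrt(2 - 1)/7)) = -1 + (46 + (-2 + sqrt(1)/7)) = -1 + (46 + (-2 + (1/7)*1)) = -1 + (46 + (-2 + 1/7)) = -1 + (46 - 13/7) = -1 + 309/7 = 302/7 ≈ 43.143)
((4 + 5) - 2)*(-68) + T*l = ((4 + 5) - 2)*(-68) + 22*(302/7) = (9 - 2)*(-68) + 6644/7 = 7*(-68) + 6644/7 = -476 + 6644/7 = 3312/7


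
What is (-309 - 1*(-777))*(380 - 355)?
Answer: 11700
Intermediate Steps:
(-309 - 1*(-777))*(380 - 355) = (-309 + 777)*25 = 468*25 = 11700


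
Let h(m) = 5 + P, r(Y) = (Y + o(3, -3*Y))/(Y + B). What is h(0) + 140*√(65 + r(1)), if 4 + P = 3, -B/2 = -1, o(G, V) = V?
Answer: 4 + 140*√579/3 ≈ 1126.9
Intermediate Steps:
B = 2 (B = -2*(-1) = 2)
P = -1 (P = -4 + 3 = -1)
r(Y) = -2*Y/(2 + Y) (r(Y) = (Y - 3*Y)/(Y + 2) = (-2*Y)/(2 + Y) = -2*Y/(2 + Y))
h(m) = 4 (h(m) = 5 - 1 = 4)
h(0) + 140*√(65 + r(1)) = 4 + 140*√(65 - 2*1/(2 + 1)) = 4 + 140*√(65 - 2*1/3) = 4 + 140*√(65 - 2*1*⅓) = 4 + 140*√(65 - ⅔) = 4 + 140*√(193/3) = 4 + 140*(√579/3) = 4 + 140*√579/3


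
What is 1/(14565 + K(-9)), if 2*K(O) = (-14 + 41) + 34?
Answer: 2/29191 ≈ 6.8514e-5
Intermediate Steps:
K(O) = 61/2 (K(O) = ((-14 + 41) + 34)/2 = (27 + 34)/2 = (½)*61 = 61/2)
1/(14565 + K(-9)) = 1/(14565 + 61/2) = 1/(29191/2) = 2/29191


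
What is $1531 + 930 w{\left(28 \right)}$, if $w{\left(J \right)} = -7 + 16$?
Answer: $9901$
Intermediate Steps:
$w{\left(J \right)} = 9$
$1531 + 930 w{\left(28 \right)} = 1531 + 930 \cdot 9 = 1531 + 8370 = 9901$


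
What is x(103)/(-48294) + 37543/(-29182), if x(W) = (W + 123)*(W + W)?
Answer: -1585849417/704657754 ≈ -2.2505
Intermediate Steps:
x(W) = 2*W*(123 + W) (x(W) = (123 + W)*(2*W) = 2*W*(123 + W))
x(103)/(-48294) + 37543/(-29182) = (2*103*(123 + 103))/(-48294) + 37543/(-29182) = (2*103*226)*(-1/48294) + 37543*(-1/29182) = 46556*(-1/48294) - 37543/29182 = -23278/24147 - 37543/29182 = -1585849417/704657754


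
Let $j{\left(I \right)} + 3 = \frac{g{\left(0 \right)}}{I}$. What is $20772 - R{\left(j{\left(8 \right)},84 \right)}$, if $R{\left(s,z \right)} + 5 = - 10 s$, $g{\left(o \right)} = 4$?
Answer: $20752$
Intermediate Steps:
$j{\left(I \right)} = -3 + \frac{4}{I}$
$R{\left(s,z \right)} = -5 - 10 s$
$20772 - R{\left(j{\left(8 \right)},84 \right)} = 20772 - \left(-5 - 10 \left(-3 + \frac{4}{8}\right)\right) = 20772 - \left(-5 - 10 \left(-3 + 4 \cdot \frac{1}{8}\right)\right) = 20772 - \left(-5 - 10 \left(-3 + \frac{1}{2}\right)\right) = 20772 - \left(-5 - -25\right) = 20772 - \left(-5 + 25\right) = 20772 - 20 = 20752$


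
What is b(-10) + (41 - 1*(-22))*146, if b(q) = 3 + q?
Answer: 9191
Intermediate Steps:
b(-10) + (41 - 1*(-22))*146 = (3 - 10) + (41 - 1*(-22))*146 = -7 + (41 + 22)*146 = -7 + 63*146 = -7 + 9198 = 9191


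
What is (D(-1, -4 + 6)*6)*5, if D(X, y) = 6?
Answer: 180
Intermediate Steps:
(D(-1, -4 + 6)*6)*5 = (6*6)*5 = 36*5 = 180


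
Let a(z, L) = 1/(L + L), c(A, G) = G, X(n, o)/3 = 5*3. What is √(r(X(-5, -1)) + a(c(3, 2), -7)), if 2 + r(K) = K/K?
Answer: I*√210/14 ≈ 1.0351*I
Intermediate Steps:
X(n, o) = 45 (X(n, o) = 3*(5*3) = 3*15 = 45)
r(K) = -1 (r(K) = -2 + K/K = -2 + 1 = -1)
a(z, L) = 1/(2*L)
√(r(X(-5, -1)) + a(c(3, 2), -7)) = √(-1 + (½)/(-7)) = √(-1 + (½)*(-⅐)) = √(-1 - 1/14) = √(-15/14) = I*√210/14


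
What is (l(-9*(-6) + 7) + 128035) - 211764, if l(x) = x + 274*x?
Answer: -66954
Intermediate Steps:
l(x) = 275*x
(l(-9*(-6) + 7) + 128035) - 211764 = (275*(-9*(-6) + 7) + 128035) - 211764 = (275*(54 + 7) + 128035) - 211764 = (275*61 + 128035) - 211764 = (16775 + 128035) - 211764 = 144810 - 211764 = -66954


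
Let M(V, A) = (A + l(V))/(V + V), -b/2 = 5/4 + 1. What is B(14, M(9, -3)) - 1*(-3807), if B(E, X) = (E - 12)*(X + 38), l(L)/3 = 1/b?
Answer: 104830/27 ≈ 3882.6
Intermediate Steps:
b = -9/2 (b = -2*(5/4 + 1) = -2*9/4 = -9/2 ≈ -4.5000)
l(L) = -⅔ (l(L) = 3/(-9/2) = 3*(-2/9) = -⅔)
M(V, A) = (-⅔ + A)/(2*V) (M(V, A) = (A - ⅔)/(V + V) = (-⅔ + A)/((2*V)) = (-⅔ + A)*(1/(2*V)) = (-⅔ + A)/(2*V))
B(E, X) = (-12 + E)*(38 + X)
B(14, M(9, -3)) - 1*(-3807) = (-456 - 2*(-2 + 3*(-3))/9 + 38*14 + 14*((⅙)*(-2 + 3*(-3))/9)) - 1*(-3807) = (-456 - 2*(-2 - 9)/9 + 532 + 14*((⅙)*(⅑)*(-2 - 9))) + 3807 = (-456 - 2*(-11)/9 + 532 + 14*((⅙)*(⅑)*(-11))) + 3807 = (-456 - 12*(-11/54) + 532 + 14*(-11/54)) + 3807 = (-456 + 22/9 + 532 - 77/27) + 3807 = 2041/27 + 3807 = 104830/27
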